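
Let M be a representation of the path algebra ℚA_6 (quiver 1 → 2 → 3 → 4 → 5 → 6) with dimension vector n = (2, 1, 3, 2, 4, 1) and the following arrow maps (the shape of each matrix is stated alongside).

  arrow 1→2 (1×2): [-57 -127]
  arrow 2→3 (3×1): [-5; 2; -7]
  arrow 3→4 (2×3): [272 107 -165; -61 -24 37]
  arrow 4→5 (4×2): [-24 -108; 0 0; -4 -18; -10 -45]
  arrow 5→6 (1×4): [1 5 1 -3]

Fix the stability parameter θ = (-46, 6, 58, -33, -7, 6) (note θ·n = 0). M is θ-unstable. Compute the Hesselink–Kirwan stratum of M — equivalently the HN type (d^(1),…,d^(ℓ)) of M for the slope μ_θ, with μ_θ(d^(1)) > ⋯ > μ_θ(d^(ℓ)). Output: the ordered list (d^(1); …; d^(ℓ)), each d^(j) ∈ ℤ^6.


Barcode: M ≅ I[1,1], I[1,4], I[3,3], I[3,6], I[5,5]^3. HN layers by μ_θ (5 steps, strictly decreasing):
  μ^(1)=58; μ^(2)=25/2; μ^(3)=6; μ^(4)=-7; μ^(5)=-46

((0, 0, 1, 0, 0, 0); (0, 0, 1, 1, 0, 0); (0, 1, 1, 1, 1, 1); (0, 0, 0, 0, 3, 0); (2, 0, 0, 0, 0, 0))


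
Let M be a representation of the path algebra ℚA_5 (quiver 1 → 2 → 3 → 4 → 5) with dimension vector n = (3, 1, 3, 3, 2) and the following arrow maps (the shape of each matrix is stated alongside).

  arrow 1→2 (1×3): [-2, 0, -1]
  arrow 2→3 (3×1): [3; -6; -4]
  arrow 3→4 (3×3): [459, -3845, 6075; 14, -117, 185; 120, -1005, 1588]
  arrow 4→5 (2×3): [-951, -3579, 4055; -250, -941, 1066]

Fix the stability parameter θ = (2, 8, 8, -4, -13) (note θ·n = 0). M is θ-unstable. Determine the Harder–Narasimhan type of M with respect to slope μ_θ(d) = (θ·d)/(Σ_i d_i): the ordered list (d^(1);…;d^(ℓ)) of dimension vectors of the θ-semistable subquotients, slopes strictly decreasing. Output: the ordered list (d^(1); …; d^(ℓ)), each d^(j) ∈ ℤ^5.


Via rank(M_{q-1}∘⋯∘M_p): M ≅ I[1,1]^2, I[1,5], I[3,4], I[3,5].
μ_θ-semistable layers: μ^(1)=2; μ^(2)=1/5; μ^(3)=-3

((2, 0, 1, 1, 0); (1, 1, 1, 1, 1); (0, 0, 1, 1, 1))


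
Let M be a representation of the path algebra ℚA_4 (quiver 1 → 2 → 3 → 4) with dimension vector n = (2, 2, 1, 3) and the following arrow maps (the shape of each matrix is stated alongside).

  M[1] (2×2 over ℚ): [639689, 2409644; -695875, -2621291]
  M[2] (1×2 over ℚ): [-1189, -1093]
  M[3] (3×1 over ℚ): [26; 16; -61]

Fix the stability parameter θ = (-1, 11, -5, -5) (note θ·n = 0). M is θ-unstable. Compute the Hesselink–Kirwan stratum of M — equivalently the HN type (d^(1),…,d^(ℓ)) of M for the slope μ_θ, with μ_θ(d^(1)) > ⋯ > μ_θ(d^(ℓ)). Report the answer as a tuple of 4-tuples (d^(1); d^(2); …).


Barcode: M ≅ I[1,2], I[1,4], I[4,4]^2. HN layers by μ_θ (4 steps, strictly decreasing):
  μ^(1)=11; μ^(2)=1/3; μ^(3)=-1; μ^(4)=-5

((0, 1, 0, 0); (0, 1, 1, 1); (2, 0, 0, 0); (0, 0, 0, 2))


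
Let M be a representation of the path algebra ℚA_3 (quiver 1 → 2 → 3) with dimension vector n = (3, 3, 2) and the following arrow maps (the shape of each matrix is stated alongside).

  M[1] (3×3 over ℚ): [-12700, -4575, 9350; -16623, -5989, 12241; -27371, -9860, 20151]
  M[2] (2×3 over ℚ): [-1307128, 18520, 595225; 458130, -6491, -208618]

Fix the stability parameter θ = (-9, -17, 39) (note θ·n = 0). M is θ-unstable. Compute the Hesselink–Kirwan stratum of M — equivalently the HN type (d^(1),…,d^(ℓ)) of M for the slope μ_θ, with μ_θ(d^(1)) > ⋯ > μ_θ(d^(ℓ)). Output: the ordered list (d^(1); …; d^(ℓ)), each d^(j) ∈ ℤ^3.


Via rank(M_{q-1}∘⋯∘M_p): M ≅ I[1,1], I[1,3]^2, I[2,2].
μ_θ-semistable layers: μ^(1)=39; μ^(2)=-9; μ^(3)=-13; μ^(4)=-17

((0, 0, 2); (1, 0, 0); (2, 2, 0); (0, 1, 0))


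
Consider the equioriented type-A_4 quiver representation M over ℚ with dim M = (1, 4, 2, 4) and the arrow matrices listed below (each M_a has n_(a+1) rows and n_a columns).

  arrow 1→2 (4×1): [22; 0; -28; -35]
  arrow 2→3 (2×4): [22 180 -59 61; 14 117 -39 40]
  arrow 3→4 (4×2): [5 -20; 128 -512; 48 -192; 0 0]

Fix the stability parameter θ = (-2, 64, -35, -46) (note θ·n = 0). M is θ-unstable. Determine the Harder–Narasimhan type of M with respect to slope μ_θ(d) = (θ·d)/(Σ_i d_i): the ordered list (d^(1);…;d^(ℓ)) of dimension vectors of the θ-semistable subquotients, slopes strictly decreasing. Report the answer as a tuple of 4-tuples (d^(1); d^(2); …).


Via rank(M_{q-1}∘⋯∘M_p): M ≅ I[1,4], I[2,2]^2, I[2,3], I[4,4]^3.
μ_θ-semistable layers: μ^(1)=64; μ^(2)=29/2; μ^(3)=-19/4; μ^(4)=-46

((0, 2, 0, 0); (0, 1, 1, 0); (1, 1, 1, 1); (0, 0, 0, 3))


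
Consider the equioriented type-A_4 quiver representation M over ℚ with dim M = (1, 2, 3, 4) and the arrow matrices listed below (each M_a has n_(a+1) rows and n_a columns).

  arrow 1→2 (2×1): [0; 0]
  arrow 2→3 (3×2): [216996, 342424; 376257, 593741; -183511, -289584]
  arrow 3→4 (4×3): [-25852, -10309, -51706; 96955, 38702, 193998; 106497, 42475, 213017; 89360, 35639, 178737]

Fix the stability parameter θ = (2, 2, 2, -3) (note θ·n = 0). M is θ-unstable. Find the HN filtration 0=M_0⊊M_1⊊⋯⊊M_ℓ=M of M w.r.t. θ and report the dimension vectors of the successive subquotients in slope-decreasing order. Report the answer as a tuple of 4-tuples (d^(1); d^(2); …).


Interval decomposition of M: I[1,1], I[2,4]^2, I[3,4], I[4,4].
HN type (ℓ=4): μ^(1)=2; μ^(2)=1/3; μ^(3)=-1/2; μ^(4)=-3

((1, 0, 0, 0); (0, 2, 2, 2); (0, 0, 1, 1); (0, 0, 0, 1))


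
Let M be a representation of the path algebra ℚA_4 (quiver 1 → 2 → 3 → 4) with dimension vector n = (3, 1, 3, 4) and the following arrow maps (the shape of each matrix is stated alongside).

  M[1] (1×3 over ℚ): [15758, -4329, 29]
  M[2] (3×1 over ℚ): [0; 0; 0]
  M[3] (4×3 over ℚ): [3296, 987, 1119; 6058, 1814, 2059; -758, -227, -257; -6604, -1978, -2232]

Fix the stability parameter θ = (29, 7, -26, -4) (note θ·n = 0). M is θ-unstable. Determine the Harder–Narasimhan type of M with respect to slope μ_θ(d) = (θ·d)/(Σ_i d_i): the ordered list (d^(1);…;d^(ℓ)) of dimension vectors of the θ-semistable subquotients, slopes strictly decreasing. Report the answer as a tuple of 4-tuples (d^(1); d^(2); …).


Barcode: M ≅ I[1,1]^2, I[1,2], I[3,4]^3, I[4,4]. HN layers by μ_θ (4 steps, strictly decreasing):
  μ^(1)=29; μ^(2)=18; μ^(3)=-4; μ^(4)=-26

((2, 0, 0, 0); (1, 1, 0, 0); (0, 0, 0, 4); (0, 0, 3, 0))


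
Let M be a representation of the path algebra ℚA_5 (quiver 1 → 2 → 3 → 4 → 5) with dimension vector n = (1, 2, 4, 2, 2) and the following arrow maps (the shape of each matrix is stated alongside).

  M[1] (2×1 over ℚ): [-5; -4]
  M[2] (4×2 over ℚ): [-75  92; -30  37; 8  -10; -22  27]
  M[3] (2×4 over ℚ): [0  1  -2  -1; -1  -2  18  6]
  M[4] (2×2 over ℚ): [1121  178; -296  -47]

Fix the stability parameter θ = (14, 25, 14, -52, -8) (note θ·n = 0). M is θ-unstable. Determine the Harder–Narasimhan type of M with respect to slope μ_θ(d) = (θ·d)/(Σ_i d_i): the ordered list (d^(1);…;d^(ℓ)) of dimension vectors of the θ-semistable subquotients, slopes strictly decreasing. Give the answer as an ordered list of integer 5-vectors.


Via rank(M_{q-1}∘⋯∘M_p): M ≅ I[1,5], I[2,5], I[3,3]^2.
μ_θ-semistable layers: μ^(1)=14; μ^(2)=-7/5; μ^(3)=-21/4

((0, 0, 2, 0, 0); (1, 1, 1, 1, 1); (0, 1, 1, 1, 1))


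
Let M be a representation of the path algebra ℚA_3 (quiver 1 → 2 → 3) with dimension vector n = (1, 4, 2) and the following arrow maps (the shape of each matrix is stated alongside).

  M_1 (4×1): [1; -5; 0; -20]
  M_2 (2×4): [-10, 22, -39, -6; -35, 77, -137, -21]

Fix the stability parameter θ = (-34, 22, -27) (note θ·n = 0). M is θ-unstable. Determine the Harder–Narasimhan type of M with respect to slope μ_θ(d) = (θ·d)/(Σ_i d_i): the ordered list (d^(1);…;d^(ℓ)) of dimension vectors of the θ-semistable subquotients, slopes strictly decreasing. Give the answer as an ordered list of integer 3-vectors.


Interval decomposition of M: I[1,2], I[2,2], I[2,3]^2.
HN type (ℓ=3): μ^(1)=22; μ^(2)=-5/2; μ^(3)=-34

((0, 2, 0); (0, 2, 2); (1, 0, 0))


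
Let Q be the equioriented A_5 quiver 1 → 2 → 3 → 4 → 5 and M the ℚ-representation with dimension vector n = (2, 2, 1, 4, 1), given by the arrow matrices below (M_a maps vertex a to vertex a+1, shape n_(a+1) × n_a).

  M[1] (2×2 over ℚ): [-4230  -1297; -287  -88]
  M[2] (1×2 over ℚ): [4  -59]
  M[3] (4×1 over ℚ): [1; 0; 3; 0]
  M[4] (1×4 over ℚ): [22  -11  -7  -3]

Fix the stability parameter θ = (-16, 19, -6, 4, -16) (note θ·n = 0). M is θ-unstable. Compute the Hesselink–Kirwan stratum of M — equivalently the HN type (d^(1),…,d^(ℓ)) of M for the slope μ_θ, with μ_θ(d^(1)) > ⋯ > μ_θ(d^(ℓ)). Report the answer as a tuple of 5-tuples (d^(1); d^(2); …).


Interval decomposition of M: I[1,2], I[1,5], I[4,4]^3.
HN type (ℓ=4): μ^(1)=19; μ^(2)=4; μ^(3)=1/4; μ^(4)=-16

((0, 1, 0, 0, 0); (0, 0, 0, 3, 0); (0, 1, 1, 1, 1); (2, 0, 0, 0, 0))


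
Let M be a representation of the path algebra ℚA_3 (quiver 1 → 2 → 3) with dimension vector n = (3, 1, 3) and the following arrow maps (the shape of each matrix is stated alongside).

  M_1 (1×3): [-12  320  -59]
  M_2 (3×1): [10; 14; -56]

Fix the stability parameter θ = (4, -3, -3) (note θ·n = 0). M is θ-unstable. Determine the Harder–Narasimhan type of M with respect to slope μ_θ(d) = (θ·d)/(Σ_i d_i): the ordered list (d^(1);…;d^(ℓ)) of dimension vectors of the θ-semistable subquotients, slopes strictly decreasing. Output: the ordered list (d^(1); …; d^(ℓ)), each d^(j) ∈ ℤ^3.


Via rank(M_{q-1}∘⋯∘M_p): M ≅ I[1,1]^2, I[1,3], I[3,3]^2.
μ_θ-semistable layers: μ^(1)=4; μ^(2)=-2/3; μ^(3)=-3

((2, 0, 0); (1, 1, 1); (0, 0, 2))


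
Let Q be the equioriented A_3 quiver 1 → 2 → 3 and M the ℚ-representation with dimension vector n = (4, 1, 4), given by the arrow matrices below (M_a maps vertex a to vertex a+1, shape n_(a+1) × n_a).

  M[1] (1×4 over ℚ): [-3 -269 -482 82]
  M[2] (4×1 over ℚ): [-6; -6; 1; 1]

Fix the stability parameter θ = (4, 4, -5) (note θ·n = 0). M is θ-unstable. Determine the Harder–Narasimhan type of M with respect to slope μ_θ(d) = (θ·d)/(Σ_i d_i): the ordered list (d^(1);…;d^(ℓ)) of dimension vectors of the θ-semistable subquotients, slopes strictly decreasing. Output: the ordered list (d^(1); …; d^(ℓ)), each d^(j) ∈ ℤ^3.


Via rank(M_{q-1}∘⋯∘M_p): M ≅ I[1,1]^3, I[1,3], I[3,3]^3.
μ_θ-semistable layers: μ^(1)=4; μ^(2)=1; μ^(3)=-5

((3, 0, 0); (1, 1, 1); (0, 0, 3))


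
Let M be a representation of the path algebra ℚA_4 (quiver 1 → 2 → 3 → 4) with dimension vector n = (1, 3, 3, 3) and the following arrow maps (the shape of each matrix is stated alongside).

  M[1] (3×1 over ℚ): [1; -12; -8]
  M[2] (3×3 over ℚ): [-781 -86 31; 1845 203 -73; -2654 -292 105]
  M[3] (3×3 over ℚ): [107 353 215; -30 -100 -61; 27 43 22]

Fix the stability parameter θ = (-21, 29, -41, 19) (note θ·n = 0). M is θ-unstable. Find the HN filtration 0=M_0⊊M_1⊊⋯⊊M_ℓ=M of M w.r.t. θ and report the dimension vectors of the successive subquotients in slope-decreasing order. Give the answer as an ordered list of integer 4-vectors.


Via rank(M_{q-1}∘⋯∘M_p): M ≅ I[1,3], I[2,4]^2, I[4,4].
μ_θ-semistable layers: μ^(1)=19; μ^(2)=-6; μ^(3)=-21

((0, 0, 0, 3); (0, 3, 3, 0); (1, 0, 0, 0))


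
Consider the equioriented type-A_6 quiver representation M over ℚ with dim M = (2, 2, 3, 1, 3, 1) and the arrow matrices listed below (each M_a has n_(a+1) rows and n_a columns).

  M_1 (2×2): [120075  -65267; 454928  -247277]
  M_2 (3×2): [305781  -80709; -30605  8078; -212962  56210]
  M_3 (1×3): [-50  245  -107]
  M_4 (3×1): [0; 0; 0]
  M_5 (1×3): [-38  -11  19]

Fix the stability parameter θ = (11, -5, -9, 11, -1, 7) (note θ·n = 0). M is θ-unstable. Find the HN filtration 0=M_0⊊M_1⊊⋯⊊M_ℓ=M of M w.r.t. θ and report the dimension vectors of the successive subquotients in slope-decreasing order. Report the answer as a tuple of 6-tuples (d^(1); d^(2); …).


Via rank(M_{q-1}∘⋯∘M_p): M ≅ I[1,3], I[1,4], I[3,3], I[5,5]^2, I[5,6].
μ_θ-semistable layers: μ^(1)=11; μ^(2)=7; μ^(3)=-1; μ^(4)=-9

((0, 0, 0, 1, 0, 0); (0, 0, 0, 0, 0, 1); (2, 2, 2, 0, 3, 0); (0, 0, 1, 0, 0, 0))


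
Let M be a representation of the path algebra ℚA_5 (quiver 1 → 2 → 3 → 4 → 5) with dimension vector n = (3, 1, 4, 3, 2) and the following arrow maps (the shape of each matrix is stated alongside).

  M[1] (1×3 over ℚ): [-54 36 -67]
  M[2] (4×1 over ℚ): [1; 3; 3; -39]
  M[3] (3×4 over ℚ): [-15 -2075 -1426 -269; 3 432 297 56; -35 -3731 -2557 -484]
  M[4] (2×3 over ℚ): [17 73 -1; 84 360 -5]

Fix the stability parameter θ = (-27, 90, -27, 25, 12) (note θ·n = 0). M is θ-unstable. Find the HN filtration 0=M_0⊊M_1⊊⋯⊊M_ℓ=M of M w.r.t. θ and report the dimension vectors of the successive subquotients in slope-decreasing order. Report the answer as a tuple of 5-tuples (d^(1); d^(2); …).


Barcode: M ≅ I[1,1]^2, I[1,5], I[3,3], I[3,4], I[3,5]. HN layers by μ_θ (3 steps, strictly decreasing):
  μ^(1)=25; μ^(2)=37/2; μ^(3)=-27

((0, 1, 1, 2, 1); (0, 0, 0, 1, 1); (3, 0, 3, 0, 0))


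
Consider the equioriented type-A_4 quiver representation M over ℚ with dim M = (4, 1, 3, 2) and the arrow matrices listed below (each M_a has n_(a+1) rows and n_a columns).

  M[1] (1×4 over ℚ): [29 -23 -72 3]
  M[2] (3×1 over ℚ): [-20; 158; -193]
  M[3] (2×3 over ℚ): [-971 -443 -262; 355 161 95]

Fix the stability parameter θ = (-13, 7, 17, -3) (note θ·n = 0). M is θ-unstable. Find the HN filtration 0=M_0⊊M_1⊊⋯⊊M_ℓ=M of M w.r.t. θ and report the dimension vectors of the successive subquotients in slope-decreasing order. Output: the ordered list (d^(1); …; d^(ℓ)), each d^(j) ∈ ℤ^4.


Via rank(M_{q-1}∘⋯∘M_p): M ≅ I[1,1]^3, I[1,4], I[3,3], I[3,4].
μ_θ-semistable layers: μ^(1)=17; μ^(2)=7; μ^(3)=-13

((0, 0, 1, 0); (0, 1, 2, 2); (4, 0, 0, 0))


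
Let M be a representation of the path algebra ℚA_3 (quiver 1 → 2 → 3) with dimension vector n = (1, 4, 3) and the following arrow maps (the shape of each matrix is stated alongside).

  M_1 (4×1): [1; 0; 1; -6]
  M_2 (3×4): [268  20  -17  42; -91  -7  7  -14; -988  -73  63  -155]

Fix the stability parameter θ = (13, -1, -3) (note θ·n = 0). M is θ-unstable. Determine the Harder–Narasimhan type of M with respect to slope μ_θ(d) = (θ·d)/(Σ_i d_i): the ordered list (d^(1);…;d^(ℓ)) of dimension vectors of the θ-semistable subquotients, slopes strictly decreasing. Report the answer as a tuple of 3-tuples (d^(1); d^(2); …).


Barcode: M ≅ I[1,3], I[2,2], I[2,3]^2. HN layers by μ_θ (3 steps, strictly decreasing):
  μ^(1)=3; μ^(2)=-1; μ^(3)=-2

((1, 1, 1); (0, 1, 0); (0, 2, 2))


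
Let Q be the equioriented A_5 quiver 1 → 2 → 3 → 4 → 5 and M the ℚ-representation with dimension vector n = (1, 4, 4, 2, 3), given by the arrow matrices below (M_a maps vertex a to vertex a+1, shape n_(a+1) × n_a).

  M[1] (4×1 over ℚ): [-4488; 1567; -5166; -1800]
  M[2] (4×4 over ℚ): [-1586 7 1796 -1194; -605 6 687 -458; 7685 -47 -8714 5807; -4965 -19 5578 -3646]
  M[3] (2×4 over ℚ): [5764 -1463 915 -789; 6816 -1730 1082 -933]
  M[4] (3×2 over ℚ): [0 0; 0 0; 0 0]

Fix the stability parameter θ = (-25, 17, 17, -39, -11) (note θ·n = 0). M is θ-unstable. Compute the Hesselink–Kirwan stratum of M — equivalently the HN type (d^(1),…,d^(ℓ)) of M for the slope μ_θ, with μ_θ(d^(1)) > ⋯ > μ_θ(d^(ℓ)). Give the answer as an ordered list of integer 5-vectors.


Interval decomposition of M: I[1,4], I[2,3]^2, I[2,4], I[5,5]^3.
HN type (ℓ=4): μ^(1)=17; μ^(2)=-5/3; μ^(3)=-11; μ^(4)=-25

((0, 2, 2, 0, 0); (0, 2, 2, 2, 0); (0, 0, 0, 0, 3); (1, 0, 0, 0, 0))


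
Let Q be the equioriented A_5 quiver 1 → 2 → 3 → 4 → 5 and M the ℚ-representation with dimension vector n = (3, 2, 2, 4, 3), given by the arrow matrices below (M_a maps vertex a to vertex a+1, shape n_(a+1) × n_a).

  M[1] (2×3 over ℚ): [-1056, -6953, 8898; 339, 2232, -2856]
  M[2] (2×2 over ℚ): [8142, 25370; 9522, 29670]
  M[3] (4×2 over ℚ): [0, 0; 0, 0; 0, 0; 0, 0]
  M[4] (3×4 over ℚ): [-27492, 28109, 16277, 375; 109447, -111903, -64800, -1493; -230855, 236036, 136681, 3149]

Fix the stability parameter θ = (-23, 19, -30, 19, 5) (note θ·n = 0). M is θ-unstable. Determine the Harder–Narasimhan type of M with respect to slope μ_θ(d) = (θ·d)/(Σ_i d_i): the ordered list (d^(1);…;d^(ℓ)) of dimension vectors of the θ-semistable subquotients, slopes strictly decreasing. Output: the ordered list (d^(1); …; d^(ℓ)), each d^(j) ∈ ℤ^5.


Via rank(M_{q-1}∘⋯∘M_p): M ≅ I[1,1], I[1,2], I[1,3], I[3,3], I[4,4], I[4,5]^3.
μ_θ-semistable layers: μ^(1)=19; μ^(2)=12; μ^(3)=-11/2; μ^(4)=-23; μ^(5)=-30

((0, 1, 0, 1, 0); (0, 0, 0, 3, 3); (0, 1, 1, 0, 0); (3, 0, 0, 0, 0); (0, 0, 1, 0, 0))


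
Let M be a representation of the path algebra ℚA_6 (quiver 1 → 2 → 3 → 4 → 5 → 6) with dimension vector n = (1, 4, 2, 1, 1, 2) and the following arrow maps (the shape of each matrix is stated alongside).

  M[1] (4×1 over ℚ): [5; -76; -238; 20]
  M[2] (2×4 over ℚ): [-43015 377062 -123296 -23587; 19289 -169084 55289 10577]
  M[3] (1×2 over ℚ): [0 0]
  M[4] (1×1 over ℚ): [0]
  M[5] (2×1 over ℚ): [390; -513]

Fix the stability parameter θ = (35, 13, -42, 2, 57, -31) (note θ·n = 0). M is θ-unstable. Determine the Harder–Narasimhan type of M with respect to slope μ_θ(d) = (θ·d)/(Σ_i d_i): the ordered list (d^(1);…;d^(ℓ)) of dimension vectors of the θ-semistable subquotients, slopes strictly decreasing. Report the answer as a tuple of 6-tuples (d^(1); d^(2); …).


Barcode: M ≅ I[1,3], I[2,2]^2, I[2,3], I[4,4], I[5,6], I[6,6]. HN layers by μ_θ (4 steps, strictly decreasing):
  μ^(1)=13; μ^(2)=2; μ^(3)=-29/2; μ^(4)=-31

((0, 2, 0, 0, 1, 1); (1, 1, 1, 1, 0, 0); (0, 1, 1, 0, 0, 0); (0, 0, 0, 0, 0, 1))


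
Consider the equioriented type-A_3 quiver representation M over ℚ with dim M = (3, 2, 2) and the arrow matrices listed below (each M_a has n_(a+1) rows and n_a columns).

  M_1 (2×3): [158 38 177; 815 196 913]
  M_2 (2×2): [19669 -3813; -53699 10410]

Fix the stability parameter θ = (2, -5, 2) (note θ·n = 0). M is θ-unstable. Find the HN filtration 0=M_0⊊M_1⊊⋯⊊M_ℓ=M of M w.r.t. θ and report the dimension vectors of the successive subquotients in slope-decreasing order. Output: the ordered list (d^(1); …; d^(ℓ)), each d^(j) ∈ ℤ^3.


Barcode: M ≅ I[1,1], I[1,3]^2. HN layers by μ_θ (2 steps, strictly decreasing):
  μ^(1)=2; μ^(2)=-3/2

((1, 0, 2); (2, 2, 0))


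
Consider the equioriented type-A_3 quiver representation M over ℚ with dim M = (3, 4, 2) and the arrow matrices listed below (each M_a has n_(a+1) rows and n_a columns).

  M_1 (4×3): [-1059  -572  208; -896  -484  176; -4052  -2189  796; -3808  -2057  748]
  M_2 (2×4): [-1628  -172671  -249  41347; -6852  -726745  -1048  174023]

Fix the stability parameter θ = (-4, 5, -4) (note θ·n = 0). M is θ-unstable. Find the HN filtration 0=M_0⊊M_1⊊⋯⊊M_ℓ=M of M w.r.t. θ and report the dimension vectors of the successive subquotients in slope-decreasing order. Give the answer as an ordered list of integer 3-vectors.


Via rank(M_{q-1}∘⋯∘M_p): M ≅ I[1,1], I[1,2], I[1,3], I[2,2], I[2,3].
μ_θ-semistable layers: μ^(1)=5; μ^(2)=1/2; μ^(3)=-4

((0, 2, 0); (0, 2, 2); (3, 0, 0))


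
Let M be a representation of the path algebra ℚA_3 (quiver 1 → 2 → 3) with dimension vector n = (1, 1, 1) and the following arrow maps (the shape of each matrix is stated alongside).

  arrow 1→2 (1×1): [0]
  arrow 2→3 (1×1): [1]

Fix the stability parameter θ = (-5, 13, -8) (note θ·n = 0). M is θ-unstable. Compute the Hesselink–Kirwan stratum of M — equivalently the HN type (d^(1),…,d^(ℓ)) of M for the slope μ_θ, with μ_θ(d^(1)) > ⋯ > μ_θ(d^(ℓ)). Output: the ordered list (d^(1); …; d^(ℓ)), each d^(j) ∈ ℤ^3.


Interval decomposition of M: I[1,1], I[2,3].
HN type (ℓ=2): μ^(1)=5/2; μ^(2)=-5

((0, 1, 1); (1, 0, 0))


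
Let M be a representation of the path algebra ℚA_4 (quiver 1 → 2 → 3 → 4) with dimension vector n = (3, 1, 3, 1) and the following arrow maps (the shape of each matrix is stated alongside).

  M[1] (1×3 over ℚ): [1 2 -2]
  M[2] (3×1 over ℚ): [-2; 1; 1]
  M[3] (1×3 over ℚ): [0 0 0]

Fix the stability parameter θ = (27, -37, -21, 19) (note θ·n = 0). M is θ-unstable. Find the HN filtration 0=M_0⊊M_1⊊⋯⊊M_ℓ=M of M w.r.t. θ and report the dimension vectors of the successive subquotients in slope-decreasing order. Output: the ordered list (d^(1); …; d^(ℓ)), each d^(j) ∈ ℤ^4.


Interval decomposition of M: I[1,1]^2, I[1,3], I[3,3]^2, I[4,4].
HN type (ℓ=4): μ^(1)=27; μ^(2)=19; μ^(3)=-31/3; μ^(4)=-21

((2, 0, 0, 0); (0, 0, 0, 1); (1, 1, 1, 0); (0, 0, 2, 0))


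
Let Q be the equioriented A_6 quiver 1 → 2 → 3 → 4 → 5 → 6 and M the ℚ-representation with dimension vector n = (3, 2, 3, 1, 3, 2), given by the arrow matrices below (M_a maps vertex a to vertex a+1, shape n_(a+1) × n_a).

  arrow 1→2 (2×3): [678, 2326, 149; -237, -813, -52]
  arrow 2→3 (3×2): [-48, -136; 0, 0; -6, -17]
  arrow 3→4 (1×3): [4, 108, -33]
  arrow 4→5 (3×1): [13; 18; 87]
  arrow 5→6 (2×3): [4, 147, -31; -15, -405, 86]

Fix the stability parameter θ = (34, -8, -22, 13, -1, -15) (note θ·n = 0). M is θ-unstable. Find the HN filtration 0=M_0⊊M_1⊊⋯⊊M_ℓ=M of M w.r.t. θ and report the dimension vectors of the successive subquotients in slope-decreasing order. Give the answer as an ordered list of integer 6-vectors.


Interval decomposition of M: I[1,1], I[1,2], I[1,6], I[3,3]^2, I[5,5], I[5,6].
HN type (ℓ=6): μ^(1)=34; μ^(2)=13; μ^(3)=1/6; μ^(4)=-1; μ^(5)=-8; μ^(6)=-22

((1, 0, 0, 0, 0, 0); (1, 1, 0, 0, 0, 0); (1, 1, 1, 1, 1, 1); (0, 0, 0, 0, 1, 0); (0, 0, 0, 0, 1, 1); (0, 0, 2, 0, 0, 0))


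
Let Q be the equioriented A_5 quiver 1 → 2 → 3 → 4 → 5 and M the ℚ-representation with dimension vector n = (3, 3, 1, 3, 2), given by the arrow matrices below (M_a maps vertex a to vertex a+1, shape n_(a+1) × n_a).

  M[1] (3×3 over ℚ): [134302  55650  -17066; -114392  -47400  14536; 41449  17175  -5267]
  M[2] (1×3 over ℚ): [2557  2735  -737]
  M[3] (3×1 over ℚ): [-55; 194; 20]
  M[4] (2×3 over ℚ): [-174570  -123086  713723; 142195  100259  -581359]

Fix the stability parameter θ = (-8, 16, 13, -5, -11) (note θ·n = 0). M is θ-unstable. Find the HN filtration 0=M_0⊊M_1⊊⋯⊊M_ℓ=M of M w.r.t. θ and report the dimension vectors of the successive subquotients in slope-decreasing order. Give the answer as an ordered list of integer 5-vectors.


Barcode: M ≅ I[1,1]^2, I[1,5], I[2,2]^2, I[4,4], I[4,5]. HN layers by μ_θ (4 steps, strictly decreasing):
  μ^(1)=16; μ^(2)=13/4; μ^(3)=-5; μ^(4)=-8

((0, 2, 0, 0, 0); (0, 1, 1, 1, 1); (0, 0, 0, 1, 0); (3, 0, 0, 1, 1))


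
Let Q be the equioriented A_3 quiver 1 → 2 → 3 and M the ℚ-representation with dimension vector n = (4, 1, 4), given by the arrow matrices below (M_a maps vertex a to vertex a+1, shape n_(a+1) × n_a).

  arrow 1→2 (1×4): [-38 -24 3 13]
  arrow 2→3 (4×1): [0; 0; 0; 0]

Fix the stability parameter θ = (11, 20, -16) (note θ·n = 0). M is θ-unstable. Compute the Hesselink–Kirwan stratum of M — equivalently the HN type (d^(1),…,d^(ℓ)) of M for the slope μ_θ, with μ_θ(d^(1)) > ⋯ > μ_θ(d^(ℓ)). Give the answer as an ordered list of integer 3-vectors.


Via rank(M_{q-1}∘⋯∘M_p): M ≅ I[1,1]^3, I[1,2], I[3,3]^4.
μ_θ-semistable layers: μ^(1)=20; μ^(2)=11; μ^(3)=-16

((0, 1, 0); (4, 0, 0); (0, 0, 4))


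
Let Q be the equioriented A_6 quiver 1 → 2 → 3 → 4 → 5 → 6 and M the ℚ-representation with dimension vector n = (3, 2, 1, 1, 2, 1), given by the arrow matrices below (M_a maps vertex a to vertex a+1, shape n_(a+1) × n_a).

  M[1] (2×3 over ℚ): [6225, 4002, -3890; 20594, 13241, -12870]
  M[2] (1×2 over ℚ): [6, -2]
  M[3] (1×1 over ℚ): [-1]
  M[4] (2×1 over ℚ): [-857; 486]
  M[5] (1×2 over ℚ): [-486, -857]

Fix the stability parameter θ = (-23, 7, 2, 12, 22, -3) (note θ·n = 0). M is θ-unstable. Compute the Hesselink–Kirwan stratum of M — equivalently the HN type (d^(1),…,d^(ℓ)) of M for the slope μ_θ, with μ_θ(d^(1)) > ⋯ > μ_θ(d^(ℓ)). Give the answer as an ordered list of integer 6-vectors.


Interval decomposition of M: I[1,1], I[1,2], I[1,5], I[5,6].
HN type (ℓ=6): μ^(1)=22; μ^(2)=12; μ^(3)=19/2; μ^(4)=7; μ^(5)=9/2; μ^(6)=-23

((0, 0, 0, 0, 1, 0); (0, 0, 0, 1, 0, 0); (0, 0, 0, 0, 1, 1); (0, 1, 0, 0, 0, 0); (0, 1, 1, 0, 0, 0); (3, 0, 0, 0, 0, 0))


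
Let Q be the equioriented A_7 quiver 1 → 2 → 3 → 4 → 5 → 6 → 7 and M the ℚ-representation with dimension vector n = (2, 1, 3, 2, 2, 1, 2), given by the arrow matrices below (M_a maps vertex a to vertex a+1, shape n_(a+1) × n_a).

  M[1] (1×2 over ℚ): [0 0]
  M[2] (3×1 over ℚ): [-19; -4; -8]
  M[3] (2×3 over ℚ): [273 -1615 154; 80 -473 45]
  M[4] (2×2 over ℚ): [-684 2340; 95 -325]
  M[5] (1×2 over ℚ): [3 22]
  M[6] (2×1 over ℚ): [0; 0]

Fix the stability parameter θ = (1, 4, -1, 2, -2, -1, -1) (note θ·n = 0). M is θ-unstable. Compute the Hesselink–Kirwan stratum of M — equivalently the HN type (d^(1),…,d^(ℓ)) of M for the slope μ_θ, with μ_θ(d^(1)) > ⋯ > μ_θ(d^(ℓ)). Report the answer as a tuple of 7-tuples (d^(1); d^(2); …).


Via rank(M_{q-1}∘⋯∘M_p): M ≅ I[1,1]^2, I[2,6], I[3,3], I[3,4], I[5,5], I[7,7]^2.
μ_θ-semistable layers: μ^(1)=2; μ^(2)=1; μ^(3)=2/5; μ^(4)=-1; μ^(5)=-2

((0, 0, 0, 1, 0, 0, 0); (2, 0, 0, 0, 0, 0, 0); (0, 1, 1, 1, 1, 1, 0); (0, 0, 2, 0, 0, 0, 2); (0, 0, 0, 0, 1, 0, 0))


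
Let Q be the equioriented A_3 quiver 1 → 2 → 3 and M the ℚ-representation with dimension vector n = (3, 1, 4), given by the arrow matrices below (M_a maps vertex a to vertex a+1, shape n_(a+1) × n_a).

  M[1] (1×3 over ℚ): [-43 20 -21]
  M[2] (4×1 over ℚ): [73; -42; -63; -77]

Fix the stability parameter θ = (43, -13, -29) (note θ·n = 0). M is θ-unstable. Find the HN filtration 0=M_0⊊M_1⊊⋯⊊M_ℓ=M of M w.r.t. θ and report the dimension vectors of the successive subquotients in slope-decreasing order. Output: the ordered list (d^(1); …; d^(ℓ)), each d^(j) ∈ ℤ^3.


Interval decomposition of M: I[1,1]^2, I[1,3], I[3,3]^3.
HN type (ℓ=3): μ^(1)=43; μ^(2)=1/3; μ^(3)=-29

((2, 0, 0); (1, 1, 1); (0, 0, 3))


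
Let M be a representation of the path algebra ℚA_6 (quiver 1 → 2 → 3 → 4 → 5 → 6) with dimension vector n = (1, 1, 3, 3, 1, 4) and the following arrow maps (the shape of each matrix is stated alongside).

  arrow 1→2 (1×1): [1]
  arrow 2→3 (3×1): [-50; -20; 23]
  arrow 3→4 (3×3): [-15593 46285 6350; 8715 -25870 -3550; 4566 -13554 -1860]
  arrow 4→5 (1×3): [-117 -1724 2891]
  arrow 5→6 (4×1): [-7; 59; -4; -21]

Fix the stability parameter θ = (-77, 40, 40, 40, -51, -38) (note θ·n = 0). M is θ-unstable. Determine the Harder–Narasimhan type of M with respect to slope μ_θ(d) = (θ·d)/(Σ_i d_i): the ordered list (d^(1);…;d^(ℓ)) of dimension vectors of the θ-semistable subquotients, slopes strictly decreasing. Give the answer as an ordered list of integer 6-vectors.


Via rank(M_{q-1}∘⋯∘M_p): M ≅ I[1,3], I[3,4], I[3,6], I[4,4], I[6,6]^3.
μ_θ-semistable layers: μ^(1)=40; μ^(2)=-9/4; μ^(3)=-38; μ^(4)=-77

((0, 1, 2, 2, 0, 0); (0, 0, 1, 1, 1, 1); (0, 0, 0, 0, 0, 3); (1, 0, 0, 0, 0, 0))


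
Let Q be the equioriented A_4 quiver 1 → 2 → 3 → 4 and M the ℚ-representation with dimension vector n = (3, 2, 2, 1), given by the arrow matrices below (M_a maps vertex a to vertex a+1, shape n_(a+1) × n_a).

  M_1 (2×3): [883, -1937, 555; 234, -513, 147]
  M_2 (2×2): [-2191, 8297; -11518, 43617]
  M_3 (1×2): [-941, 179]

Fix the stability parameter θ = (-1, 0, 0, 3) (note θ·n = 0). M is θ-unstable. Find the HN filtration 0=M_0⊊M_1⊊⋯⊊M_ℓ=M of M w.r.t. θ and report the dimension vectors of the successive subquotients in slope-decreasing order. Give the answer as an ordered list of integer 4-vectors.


Via rank(M_{q-1}∘⋯∘M_p): M ≅ I[1,1], I[1,3], I[1,4].
μ_θ-semistable layers: μ^(1)=3; μ^(2)=0; μ^(3)=-1

((0, 0, 0, 1); (0, 2, 2, 0); (3, 0, 0, 0))


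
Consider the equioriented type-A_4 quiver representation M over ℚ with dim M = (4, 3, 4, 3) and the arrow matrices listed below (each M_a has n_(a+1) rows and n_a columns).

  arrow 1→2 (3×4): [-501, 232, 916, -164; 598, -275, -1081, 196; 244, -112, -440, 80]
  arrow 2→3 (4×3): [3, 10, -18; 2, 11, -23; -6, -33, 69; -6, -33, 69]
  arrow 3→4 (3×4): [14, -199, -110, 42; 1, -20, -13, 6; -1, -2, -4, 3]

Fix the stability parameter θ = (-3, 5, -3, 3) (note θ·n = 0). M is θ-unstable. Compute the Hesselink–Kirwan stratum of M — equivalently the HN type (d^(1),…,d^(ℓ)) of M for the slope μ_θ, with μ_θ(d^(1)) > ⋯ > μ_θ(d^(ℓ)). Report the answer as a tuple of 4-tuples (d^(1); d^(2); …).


Interval decomposition of M: I[1,1], I[1,2], I[1,4]^2, I[3,3], I[3,4].
HN type (ℓ=4): μ^(1)=5; μ^(2)=3; μ^(3)=1; μ^(4)=-3

((0, 1, 0, 0); (0, 0, 0, 3); (0, 2, 2, 0); (4, 0, 2, 0))


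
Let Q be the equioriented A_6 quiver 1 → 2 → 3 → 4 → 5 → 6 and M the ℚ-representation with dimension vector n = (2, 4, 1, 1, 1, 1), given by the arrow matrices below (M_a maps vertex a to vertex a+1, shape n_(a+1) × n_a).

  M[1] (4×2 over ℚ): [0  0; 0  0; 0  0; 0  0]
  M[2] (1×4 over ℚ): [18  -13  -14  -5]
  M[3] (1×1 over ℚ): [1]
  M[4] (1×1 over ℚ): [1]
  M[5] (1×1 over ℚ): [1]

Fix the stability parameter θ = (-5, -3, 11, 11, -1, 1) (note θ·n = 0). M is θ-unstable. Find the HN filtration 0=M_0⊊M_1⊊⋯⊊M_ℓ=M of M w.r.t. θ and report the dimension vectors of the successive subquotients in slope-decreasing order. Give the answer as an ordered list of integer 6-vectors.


Barcode: M ≅ I[1,1]^2, I[2,2]^3, I[2,6]. HN layers by μ_θ (3 steps, strictly decreasing):
  μ^(1)=11/2; μ^(2)=-3; μ^(3)=-5

((0, 0, 1, 1, 1, 1); (0, 4, 0, 0, 0, 0); (2, 0, 0, 0, 0, 0))


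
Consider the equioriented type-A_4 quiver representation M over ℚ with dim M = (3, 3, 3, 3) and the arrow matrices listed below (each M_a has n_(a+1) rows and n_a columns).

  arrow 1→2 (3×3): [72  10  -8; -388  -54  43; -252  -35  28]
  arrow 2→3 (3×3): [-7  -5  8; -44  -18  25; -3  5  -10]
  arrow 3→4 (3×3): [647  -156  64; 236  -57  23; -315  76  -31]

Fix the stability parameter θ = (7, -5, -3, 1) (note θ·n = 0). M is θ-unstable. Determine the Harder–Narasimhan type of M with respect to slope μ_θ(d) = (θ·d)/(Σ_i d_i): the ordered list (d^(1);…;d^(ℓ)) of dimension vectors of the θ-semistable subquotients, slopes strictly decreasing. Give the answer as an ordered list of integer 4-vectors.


Barcode: M ≅ I[1,1], I[1,4]^2, I[2,4]. HN layers by μ_θ (5 steps, strictly decreasing):
  μ^(1)=7; μ^(2)=1; μ^(3)=-1/3; μ^(4)=-3; μ^(5)=-5

((1, 0, 0, 0); (0, 0, 0, 3); (2, 2, 2, 0); (0, 0, 1, 0); (0, 1, 0, 0))


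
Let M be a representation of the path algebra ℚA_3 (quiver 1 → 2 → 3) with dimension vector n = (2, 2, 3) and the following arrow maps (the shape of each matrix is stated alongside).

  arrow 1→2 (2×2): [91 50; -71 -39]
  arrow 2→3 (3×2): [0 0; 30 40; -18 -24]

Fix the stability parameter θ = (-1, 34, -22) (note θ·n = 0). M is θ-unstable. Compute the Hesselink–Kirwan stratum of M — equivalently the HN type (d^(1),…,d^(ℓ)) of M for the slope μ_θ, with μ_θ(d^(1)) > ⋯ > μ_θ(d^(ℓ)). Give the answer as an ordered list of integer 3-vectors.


Barcode: M ≅ I[1,2], I[1,3], I[3,3]^2. HN layers by μ_θ (4 steps, strictly decreasing):
  μ^(1)=34; μ^(2)=6; μ^(3)=-1; μ^(4)=-22

((0, 1, 0); (0, 1, 1); (2, 0, 0); (0, 0, 2))


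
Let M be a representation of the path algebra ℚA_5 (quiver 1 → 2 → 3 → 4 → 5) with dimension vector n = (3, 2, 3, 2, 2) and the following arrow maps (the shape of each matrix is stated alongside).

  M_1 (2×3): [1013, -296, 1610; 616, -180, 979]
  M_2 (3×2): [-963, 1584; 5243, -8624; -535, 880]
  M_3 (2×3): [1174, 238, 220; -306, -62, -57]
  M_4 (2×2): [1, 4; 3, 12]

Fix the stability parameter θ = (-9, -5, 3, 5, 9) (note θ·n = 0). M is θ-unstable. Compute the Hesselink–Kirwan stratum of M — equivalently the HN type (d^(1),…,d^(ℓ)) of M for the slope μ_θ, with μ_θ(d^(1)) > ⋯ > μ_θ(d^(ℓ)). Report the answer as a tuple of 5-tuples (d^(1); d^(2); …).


Interval decomposition of M: I[1,1], I[1,2], I[1,4], I[3,3], I[3,5], I[5,5].
HN type (ℓ=5): μ^(1)=9; μ^(2)=5; μ^(3)=3; μ^(4)=-5; μ^(5)=-9

((0, 0, 0, 0, 2); (0, 0, 0, 2, 0); (0, 0, 3, 0, 0); (0, 2, 0, 0, 0); (3, 0, 0, 0, 0))


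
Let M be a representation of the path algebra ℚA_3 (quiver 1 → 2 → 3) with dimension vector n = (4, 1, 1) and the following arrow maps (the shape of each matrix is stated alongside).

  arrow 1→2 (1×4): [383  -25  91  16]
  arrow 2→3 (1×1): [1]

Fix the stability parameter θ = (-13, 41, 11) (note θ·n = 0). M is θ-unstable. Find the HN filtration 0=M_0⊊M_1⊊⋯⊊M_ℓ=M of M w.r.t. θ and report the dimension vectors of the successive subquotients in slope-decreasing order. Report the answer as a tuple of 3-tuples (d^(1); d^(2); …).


Interval decomposition of M: I[1,1]^3, I[1,3].
HN type (ℓ=2): μ^(1)=26; μ^(2)=-13

((0, 1, 1); (4, 0, 0))


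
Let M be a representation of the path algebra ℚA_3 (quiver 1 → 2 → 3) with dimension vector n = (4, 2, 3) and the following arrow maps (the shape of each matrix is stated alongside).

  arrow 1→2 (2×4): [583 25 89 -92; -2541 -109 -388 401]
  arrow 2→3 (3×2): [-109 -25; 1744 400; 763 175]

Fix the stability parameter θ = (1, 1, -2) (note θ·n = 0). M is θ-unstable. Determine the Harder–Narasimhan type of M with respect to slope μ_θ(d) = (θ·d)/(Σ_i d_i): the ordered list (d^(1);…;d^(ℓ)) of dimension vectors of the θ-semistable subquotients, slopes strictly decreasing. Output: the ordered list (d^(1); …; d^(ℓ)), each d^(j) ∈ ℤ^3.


Interval decomposition of M: I[1,1]^2, I[1,2], I[1,3], I[3,3]^2.
HN type (ℓ=3): μ^(1)=1; μ^(2)=0; μ^(3)=-2

((3, 1, 0); (1, 1, 1); (0, 0, 2))


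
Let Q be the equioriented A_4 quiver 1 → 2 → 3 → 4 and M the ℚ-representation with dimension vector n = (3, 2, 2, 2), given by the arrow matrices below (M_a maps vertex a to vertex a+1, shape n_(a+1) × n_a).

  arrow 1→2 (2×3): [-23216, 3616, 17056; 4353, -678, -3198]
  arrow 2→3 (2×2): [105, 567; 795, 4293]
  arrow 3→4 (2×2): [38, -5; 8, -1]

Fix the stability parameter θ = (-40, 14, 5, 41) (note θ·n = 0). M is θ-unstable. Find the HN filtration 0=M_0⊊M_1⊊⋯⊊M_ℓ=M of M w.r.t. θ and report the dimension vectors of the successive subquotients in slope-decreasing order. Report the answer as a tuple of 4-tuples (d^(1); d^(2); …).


Barcode: M ≅ I[1,1]^2, I[1,4], I[2,2], I[3,4]. HN layers by μ_θ (5 steps, strictly decreasing):
  μ^(1)=41; μ^(2)=14; μ^(3)=19/2; μ^(4)=5; μ^(5)=-40

((0, 0, 0, 2); (0, 1, 0, 0); (0, 1, 1, 0); (0, 0, 1, 0); (3, 0, 0, 0))


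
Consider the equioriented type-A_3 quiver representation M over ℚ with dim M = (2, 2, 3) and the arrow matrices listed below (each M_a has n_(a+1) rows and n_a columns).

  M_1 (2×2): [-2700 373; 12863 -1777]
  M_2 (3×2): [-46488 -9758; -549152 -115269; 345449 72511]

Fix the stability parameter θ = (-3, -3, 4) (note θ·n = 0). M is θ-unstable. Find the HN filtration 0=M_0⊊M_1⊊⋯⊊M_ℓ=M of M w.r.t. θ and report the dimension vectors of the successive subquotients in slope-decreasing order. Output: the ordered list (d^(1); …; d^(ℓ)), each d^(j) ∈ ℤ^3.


Via rank(M_{q-1}∘⋯∘M_p): M ≅ I[1,3]^2, I[3,3].
μ_θ-semistable layers: μ^(1)=4; μ^(2)=-3

((0, 0, 3); (2, 2, 0))


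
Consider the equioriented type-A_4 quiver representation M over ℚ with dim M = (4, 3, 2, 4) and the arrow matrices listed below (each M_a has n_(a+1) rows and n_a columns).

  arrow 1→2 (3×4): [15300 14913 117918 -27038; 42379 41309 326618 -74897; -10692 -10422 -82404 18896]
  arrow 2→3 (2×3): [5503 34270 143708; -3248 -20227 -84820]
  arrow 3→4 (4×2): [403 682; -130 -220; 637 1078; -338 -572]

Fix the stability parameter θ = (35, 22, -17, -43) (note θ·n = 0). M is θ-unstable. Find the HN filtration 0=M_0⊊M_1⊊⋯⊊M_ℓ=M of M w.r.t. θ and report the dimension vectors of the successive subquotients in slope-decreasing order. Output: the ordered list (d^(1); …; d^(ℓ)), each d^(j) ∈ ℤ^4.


Interval decomposition of M: I[1,1]^2, I[1,3], I[1,4], I[2,2], I[4,4]^3.
HN type (ℓ=5): μ^(1)=35; μ^(2)=22; μ^(3)=40/3; μ^(4)=-3/4; μ^(5)=-43

((2, 0, 0, 0); (0, 1, 0, 0); (1, 1, 1, 0); (1, 1, 1, 1); (0, 0, 0, 3))


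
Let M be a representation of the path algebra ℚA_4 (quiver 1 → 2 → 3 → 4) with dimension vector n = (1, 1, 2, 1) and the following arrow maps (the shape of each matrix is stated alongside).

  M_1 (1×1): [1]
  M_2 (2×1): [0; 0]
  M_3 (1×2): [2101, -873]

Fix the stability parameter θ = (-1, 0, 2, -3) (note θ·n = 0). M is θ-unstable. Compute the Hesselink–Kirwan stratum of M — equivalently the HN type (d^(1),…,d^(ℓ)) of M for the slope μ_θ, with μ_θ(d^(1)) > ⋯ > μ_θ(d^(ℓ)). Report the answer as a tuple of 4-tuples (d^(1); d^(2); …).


Via rank(M_{q-1}∘⋯∘M_p): M ≅ I[1,2], I[3,3], I[3,4].
μ_θ-semistable layers: μ^(1)=2; μ^(2)=0; μ^(3)=-1/2; μ^(4)=-1

((0, 0, 1, 0); (0, 1, 0, 0); (0, 0, 1, 1); (1, 0, 0, 0))


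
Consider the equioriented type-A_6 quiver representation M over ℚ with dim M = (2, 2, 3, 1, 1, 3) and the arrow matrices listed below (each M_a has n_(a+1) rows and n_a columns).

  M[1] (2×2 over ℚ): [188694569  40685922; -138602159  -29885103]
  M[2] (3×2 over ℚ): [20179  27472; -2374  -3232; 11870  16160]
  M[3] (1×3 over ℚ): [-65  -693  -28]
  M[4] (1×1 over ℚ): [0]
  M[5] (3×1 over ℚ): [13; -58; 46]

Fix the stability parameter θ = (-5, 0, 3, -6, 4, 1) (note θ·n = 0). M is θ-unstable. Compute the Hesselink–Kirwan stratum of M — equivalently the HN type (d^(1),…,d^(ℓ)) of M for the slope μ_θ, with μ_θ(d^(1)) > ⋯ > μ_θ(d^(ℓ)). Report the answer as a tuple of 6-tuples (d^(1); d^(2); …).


Barcode: M ≅ I[1,2], I[1,4], I[3,3]^2, I[5,6], I[6,6]^2. HN layers by μ_θ (6 steps, strictly decreasing):
  μ^(1)=3; μ^(2)=5/2; μ^(3)=1; μ^(4)=0; μ^(5)=-1; μ^(6)=-5

((0, 0, 2, 0, 0, 0); (0, 0, 0, 0, 1, 1); (0, 0, 0, 0, 0, 2); (0, 1, 0, 0, 0, 0); (0, 1, 1, 1, 0, 0); (2, 0, 0, 0, 0, 0))


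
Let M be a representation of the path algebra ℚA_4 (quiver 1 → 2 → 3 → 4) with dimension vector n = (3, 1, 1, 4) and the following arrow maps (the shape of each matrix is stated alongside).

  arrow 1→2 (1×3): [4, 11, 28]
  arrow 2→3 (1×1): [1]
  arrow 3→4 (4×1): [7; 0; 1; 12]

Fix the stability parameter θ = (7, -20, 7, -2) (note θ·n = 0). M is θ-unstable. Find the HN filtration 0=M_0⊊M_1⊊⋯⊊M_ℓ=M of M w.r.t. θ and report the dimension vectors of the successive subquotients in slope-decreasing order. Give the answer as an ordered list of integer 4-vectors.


Via rank(M_{q-1}∘⋯∘M_p): M ≅ I[1,1]^2, I[1,4], I[4,4]^3.
μ_θ-semistable layers: μ^(1)=7; μ^(2)=5/2; μ^(3)=-2; μ^(4)=-13/2

((2, 0, 0, 0); (0, 0, 1, 1); (0, 0, 0, 3); (1, 1, 0, 0))


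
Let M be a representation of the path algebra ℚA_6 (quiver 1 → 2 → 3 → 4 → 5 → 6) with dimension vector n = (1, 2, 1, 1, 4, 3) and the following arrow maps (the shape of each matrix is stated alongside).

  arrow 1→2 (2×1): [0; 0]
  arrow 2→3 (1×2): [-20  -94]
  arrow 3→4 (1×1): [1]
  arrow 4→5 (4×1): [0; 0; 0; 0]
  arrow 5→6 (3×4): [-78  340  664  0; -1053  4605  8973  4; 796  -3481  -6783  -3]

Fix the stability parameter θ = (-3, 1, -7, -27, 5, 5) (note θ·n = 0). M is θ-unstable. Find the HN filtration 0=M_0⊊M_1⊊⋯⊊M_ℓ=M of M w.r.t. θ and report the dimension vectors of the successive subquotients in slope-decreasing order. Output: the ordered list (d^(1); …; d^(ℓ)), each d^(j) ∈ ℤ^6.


Via rank(M_{q-1}∘⋯∘M_p): M ≅ I[1,1], I[2,2], I[2,4], I[5,5], I[5,6]^3.
μ_θ-semistable layers: μ^(1)=5; μ^(2)=1; μ^(3)=-3; μ^(4)=-11

((0, 0, 0, 0, 4, 3); (0, 1, 0, 0, 0, 0); (1, 0, 0, 0, 0, 0); (0, 1, 1, 1, 0, 0))
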